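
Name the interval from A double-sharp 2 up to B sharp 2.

A to B spans two letter names (A-B): a second.
A major second would be 2 semitones, but A##2 to B#2 is 1 — one semitone narrower, making it a minor second.

minor 2nd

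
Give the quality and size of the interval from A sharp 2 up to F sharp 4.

minor 13th

A to F spans six letter names (A-B-C-D-E-F), plus an octave — that makes it a thirteenth of some quality.
A#2 to F#4 is 20 semitones, a half step short of the major thirteenth (21), so this is minor.
(Equivalently, a compound minor sixth: a minor sixth plus an octave.)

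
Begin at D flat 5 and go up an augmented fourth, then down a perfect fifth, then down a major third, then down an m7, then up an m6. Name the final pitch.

G flat 4

An augmented fourth up from Db5 is G5.
Down a perfect fifth from G5: C5 (7 semitones down).
Down a major third from C5: Ab4 (4 semitones down).
A minor seventh down from Ab4 is Bb3.
Bb3 up a minor sixth → Gb4 (8 semitones).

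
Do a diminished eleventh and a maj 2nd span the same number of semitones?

A diminished eleventh is 16 semitones but a major second is 2 semitones — different sizes.

No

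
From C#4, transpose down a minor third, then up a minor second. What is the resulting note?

Down a minor third from C#4: A#3 (3 semitones down).
A minor second up from A#3 is B3.

B3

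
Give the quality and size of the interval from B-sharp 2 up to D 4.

B to D spans three letter names (B-C-D), plus an octave, so the interval is some kind of tenth.
The major tenth is 16 semitones; here we have 14, two semitones narrower: diminished.
(Equivalently, a compound diminished third: a diminished third plus an octave.)

d10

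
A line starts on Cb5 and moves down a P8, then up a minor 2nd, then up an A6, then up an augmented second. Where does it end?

C#5

A perfect octave down from Cb5 is Cb4.
A minor second up from Cb4 is Dbb4.
Dbb4 up an augmented sixth → Bb4 (10 semitones).
An augmented second up from Bb4 is C#5.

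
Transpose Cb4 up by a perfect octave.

The letter stays C (same as the start), shifted an octave up.
Moving 12 semitones up from Cb4 (the size of a perfect octave) reaches Cb5.

Cb5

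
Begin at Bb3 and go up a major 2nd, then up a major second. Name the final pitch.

Bb3 up a major second → C4 (2 semitones).
Up a major second from C4: D4 (2 semitones up).

D4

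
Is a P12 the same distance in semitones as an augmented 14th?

No

A perfect twelfth is 19 semitones but an augmented fourteenth is 24 semitones — different sizes.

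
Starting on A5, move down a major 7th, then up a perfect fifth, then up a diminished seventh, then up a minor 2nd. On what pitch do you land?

Fbb6

A major seventh down from A5 is Bb4.
Bb4 up a perfect fifth → F5 (7 semitones).
F5 up a diminished seventh → Ebb6 (9 semitones).
Up a minor second from Ebb6: Fbb6 (1 semitone up).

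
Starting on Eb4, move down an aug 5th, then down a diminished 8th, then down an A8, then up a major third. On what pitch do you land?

An augmented fifth down from Eb4 is Abb3.
Abb3 down a diminished octave → Ab2 (11 semitones).
An augmented octave down from Ab2 is Abb1.
Abb1 up a major third → Cb2 (4 semitones).

Cb2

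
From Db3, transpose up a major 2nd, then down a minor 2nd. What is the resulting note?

Db3 up a major second → Eb3 (2 semitones).
Eb3 down a minor second → D3 (1 semitone).

D3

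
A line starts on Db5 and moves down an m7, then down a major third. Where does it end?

A minor seventh down from Db5 is Eb4.
Eb4 down a major third → Cb4 (4 semitones).

Cb4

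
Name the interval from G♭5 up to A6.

G to A spans two letter names (G-A), plus an octave, so the interval is some kind of ninth.
The major ninth is 14 semitones; here we have 15, one semitone wider: augmented.
(Equivalently, a compound augmented second: an augmented second plus an octave.)

A9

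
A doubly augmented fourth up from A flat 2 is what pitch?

D sharp 3

Counting four letter names up from A lands on D.
A doubly augmented fourth spans 7 semitones, so from Ab2 the target pitch is D#3.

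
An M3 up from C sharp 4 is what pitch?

Three letter names up from C: E.
A major third is 4 semitones; 4 semitones up from C#4 gives E#4.

E sharp 4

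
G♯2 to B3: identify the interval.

m10

G to B spans three letter names (G-A-B), plus an octave, so the interval is some kind of tenth.
At 15 semitones, G#2→B3 falls one short of a major tenth: minor.
(Equivalently, a compound minor third: a minor third plus an octave.)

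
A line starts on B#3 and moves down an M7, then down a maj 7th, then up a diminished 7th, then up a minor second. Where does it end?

Dbb3

B#3 down a major seventh → C#3 (11 semitones).
C#3 down a major seventh → D2 (11 semitones).
A diminished seventh up from D2 is Cb3.
Cb3 up a minor second → Dbb3 (1 semitone).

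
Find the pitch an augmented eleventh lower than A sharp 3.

E 2

The eleventh's letter: A down four letter names plus an octave → E.
An augmented eleventh spans 18 semitones, so from A#3 the target pitch is E2.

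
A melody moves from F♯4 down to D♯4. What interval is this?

Descending from F#4 to D#4 is the same interval as ascending D#4 to F#4.
D to F spans three letter names (D-E-F): a third.
At 3 semitones, D#4→F#4 falls one short of a major third: minor.

minor third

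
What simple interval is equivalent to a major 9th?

major second

Take out an octave (7 from the number): 9 − 7 = 2.
Quality carries through unchanged, so the simple form is a major second.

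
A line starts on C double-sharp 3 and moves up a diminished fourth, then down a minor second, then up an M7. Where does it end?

D double-sharp 4

C##3 up a diminished fourth → F#3 (4 semitones).
A minor second down from F#3 is E#3.
E#3 up a major seventh → D##4 (11 semitones).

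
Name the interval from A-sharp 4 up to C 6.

A to C spans three letter names (A-B-C), plus an octave: a tenth.
The major tenth is 16 semitones; here we have 14, two semitones narrower: diminished.
(Equivalently, a compound diminished third: a diminished third plus an octave.)

diminished 10th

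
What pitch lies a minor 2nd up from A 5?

B-flat 5

Counting two letter names up from A lands on B.
Moving 1 semitone up from A5 (the size of a minor second) reaches Bb5.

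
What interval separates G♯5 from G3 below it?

Descending from G#5 to G3 is the same interval as ascending G3 to G#5.
G to G is the same letter name, plus 2 octaves — that makes it a fifteenth of some quality.
G3 to G#5 spans 25 semitones — one semitone wider than the perfect fifteenth (24) — giving an augmented fifteenth.
(Equivalently, a compound augmented octave: an augmented octave plus an octave.)

augmented fifteenth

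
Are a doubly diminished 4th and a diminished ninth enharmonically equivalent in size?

A doubly diminished fourth is 3 semitones but a diminished ninth is 12 semitones — different sizes.

No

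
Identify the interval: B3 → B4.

perfect octave

B to B is the same letter name, plus an octave — that makes it an octave of some quality.
The perfect octave spans 12 semitones, and B3 to B4 is exactly 12 semitones — so this is a perfect octave.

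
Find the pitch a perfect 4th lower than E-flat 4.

Counting four letter names down from E lands on B.
A perfect fourth is 5 semitones; 5 semitones down from Eb4 gives Bb3.

B-flat 3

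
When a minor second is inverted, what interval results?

M7

The rule of nine gives the new number: 9 − 2 = 7, so a second becomes a seventh.
And minor becomes major under inversion, so we get a major seventh.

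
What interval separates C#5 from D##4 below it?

Descending from C#5 to D##4 is the same interval as ascending D##4 to C#5.
D to C spans seven letter names (D-E-F-G-A-B-C): a seventh.
The major seventh is 11 semitones; here we have 9, two semitones narrower: diminished.

diminished 7th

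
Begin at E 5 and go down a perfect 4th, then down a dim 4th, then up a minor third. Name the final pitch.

Down a perfect fourth from E5: B4 (5 semitones down).
B4 down a diminished fourth → F##4 (4 semitones).
A minor third up from F##4 is A#4.

A sharp 4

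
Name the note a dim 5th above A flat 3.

E double-flat 4

The fifth takes the letter from A up to E.
Moving 6 semitones up from Ab3 (the size of a diminished fifth) reaches Ebb4.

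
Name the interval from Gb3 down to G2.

Descending from Gb3 to G2 is the same interval as ascending G2 to Gb3.
G to G is the same letter name, plus an octave: an octave.
The perfect octave is 12 semitones; here we have 11, one semitone narrower: diminished.

d8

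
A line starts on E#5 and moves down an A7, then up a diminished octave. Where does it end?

Fb5

An augmented seventh down from E#5 is F4.
F4 up a diminished octave → Fb5 (11 semitones).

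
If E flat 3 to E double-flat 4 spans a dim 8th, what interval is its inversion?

augmented unison

Interval numbers invert to sum to nine: 8 + 1 = 9, so an octave inverts to a unison.
And diminished becomes augmented under inversion, so we get an augmented unison.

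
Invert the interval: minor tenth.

major 6th

First reduce the compound minor tenth to its simple form, a minor third.
The rule of nine gives the new number: 9 − 3 = 6, so a third becomes a sixth.
Quality inverts too: minor becomes major. That makes the inversion a major sixth.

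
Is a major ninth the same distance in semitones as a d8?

14 semitones (major ninth) vs 11 semitones (diminished octave): not equal.

No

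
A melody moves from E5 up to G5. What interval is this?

m3

E to G spans three letter names (E-F-G), so the interval is some kind of third.
A major third would be 4 semitones, but E5 to G5 is 3 — one semitone narrower, making it a minor third.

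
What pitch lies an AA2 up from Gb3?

Two letter names up from G: A.
A doubly augmented second is 4 semitones; 4 semitones up from Gb3 gives A#3.

A#3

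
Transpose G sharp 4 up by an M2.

The second takes the letter from G up to A.
A major second is 2 semitones; 2 semitones up from G#4 gives A#4.

A sharp 4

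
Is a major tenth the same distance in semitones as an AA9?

Yes

Both span 16 semitones: a major tenth and a doubly augmented ninth are the same chromatic distance.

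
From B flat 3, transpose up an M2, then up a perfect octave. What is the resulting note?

C 5

Up a major second from Bb3: C4 (2 semitones up).
C4 up a perfect octave → C5 (12 semitones).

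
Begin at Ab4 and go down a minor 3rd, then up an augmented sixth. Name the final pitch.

A minor third down from Ab4 is F4.
Up an augmented sixth from F4: D#5 (10 semitones up).

D#5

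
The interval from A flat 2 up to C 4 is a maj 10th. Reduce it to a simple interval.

Each octave removed subtracts seven from the number: 10 − 7 = 3.
Quality carries through unchanged, so the simple form is a major third.

major 3rd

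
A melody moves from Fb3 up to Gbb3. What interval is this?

F to G spans two letter names (F-G): a second.
Fb3 to Gbb3 is 1 semitone, a half step short of the major second (2), so this is minor.

m2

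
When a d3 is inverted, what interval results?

Inverted interval numbers add to nine, so a third pairs with a sixth (3 + 6 = 9).
Quality inverts too: diminished becomes augmented. That makes the inversion an augmented sixth.

augmented 6th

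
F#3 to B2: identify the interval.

perfect fifth

Descending from F#3 to B2 is the same interval as ascending B2 to F#3.
B to F spans five letter names (B-C-D-E-F) — that makes it a fifth of some quality.
Counting semitones, B2→F#3 is 7, which is the perfect fifth.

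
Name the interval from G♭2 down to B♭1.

Descending from Gb2 to Bb1 is the same interval as ascending Bb1 to Gb2.
B to G spans six letter names (B-C-D-E-F-G) — that makes it a sixth of some quality.
At 8 semitones, Bb1→Gb2 falls one short of a major sixth: minor.

minor sixth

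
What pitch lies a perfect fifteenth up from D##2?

For a fifteenth the letter name doesn't change: still D, two octaves up.
A perfect fifteenth is 24 semitones; 24 semitones up from D##2 gives D##4.

D##4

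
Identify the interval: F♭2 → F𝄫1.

Descending from Fb2 to Fbb1 is the same interval as ascending Fbb1 to Fb2.
F to F is the same letter name, plus an octave — that makes it an octave of some quality.
A perfect octave would be 12 semitones; Fbb1 to Fb2 is 13, one semitone wider, so the interval is augmented.

augmented octave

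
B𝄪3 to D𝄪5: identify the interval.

minor tenth

B to D spans three letter names (B-C-D), plus an octave — that makes it a tenth of some quality.
At 15 semitones, B##3→D##5 falls one short of a major tenth: minor.
(Equivalently, a compound minor third: a minor third plus an octave.)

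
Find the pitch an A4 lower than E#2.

B1

Four letter names down from E: B.
An augmented fourth is 6 semitones; 6 semitones down from E#2 gives B1.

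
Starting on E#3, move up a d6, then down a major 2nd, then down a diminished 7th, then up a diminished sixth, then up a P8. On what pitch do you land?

Ab4

E#3 up a diminished sixth → C4 (7 semitones).
Down a major second from C4: Bb3 (2 semitones down).
Bb3 down a diminished seventh → C#3 (9 semitones).
C#3 up a diminished sixth → Ab3 (7 semitones).
Ab3 up a perfect octave → Ab4 (12 semitones).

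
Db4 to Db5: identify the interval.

D to D is the same letter name, plus an octave, so the interval is some kind of octave.
Db4 to Db5 is 12 semitones, matching the perfect octave exactly, so the quality is perfect.

P8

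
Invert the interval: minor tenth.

major 6th

First reduce the compound minor tenth to its simple form, a minor third.
The rule of nine gives the new number: 9 − 3 = 6, so a third becomes a sixth.
The quality also flips — minor becomes major — giving a major sixth.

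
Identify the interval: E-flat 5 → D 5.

minor 2nd

Descending from Eb5 to D5 is the same interval as ascending D5 to Eb5.
D to E spans two letter names (D-E): a second.
At 1 semitone, D5→Eb5 falls one short of a major second: minor.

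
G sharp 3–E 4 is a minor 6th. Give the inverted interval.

Interval numbers invert to sum to nine: 6 + 3 = 9, so a sixth inverts to a third.
The quality also flips — minor becomes major — giving a major third.

major 3rd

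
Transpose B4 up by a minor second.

The second takes the letter from B up to C.
A minor second spans 1 semitone, so from B4 the target pitch is C5.

C5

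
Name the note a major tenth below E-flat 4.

Counting three letter names plus an octave down from E lands on C.
A major tenth spans 16 semitones, so from Eb4 the target pitch is Cb3.

C-flat 3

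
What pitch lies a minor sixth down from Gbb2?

Bbb1

Six letter names down from G: B.
A minor sixth spans 8 semitones, so from Gbb2 the target pitch is Bbb1.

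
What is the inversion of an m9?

major seventh

First reduce the compound minor ninth to its simple form, a minor second.
Inverted interval numbers add to nine, so a second pairs with a seventh (2 + 7 = 9).
The quality also flips — minor becomes major — giving a major seventh.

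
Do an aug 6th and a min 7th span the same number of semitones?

Yes

An augmented sixth spans 10 semitones, and a minor seventh also spans 10 semitones — they're enharmonic.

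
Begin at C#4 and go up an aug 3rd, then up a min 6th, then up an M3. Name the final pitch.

C#4 up an augmented third → E##4 (5 semitones).
A minor sixth up from E##4 is C##5.
Up a major third from C##5: E##5 (4 semitones up).

E##5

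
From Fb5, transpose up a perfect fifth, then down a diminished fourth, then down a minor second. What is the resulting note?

Fb5 up a perfect fifth → Cb6 (7 semitones).
Cb6 down a diminished fourth → G5 (4 semitones).
G5 down a minor second → F#5 (1 semitone).

F#5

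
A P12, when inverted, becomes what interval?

First reduce the compound perfect twelfth to its simple form, a perfect fifth.
Interval numbers invert to sum to nine: 5 + 4 = 9, so a fifth inverts to a fourth.
The quality also flips — perfect stays perfect — giving a perfect fourth.

perfect fourth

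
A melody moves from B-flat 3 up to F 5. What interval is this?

B to F spans five letter names (B-C-D-E-F), plus an octave, so the interval is some kind of twelfth.
Counting semitones, Bb3→F5 is 19, which is the perfect twelfth.
(Equivalently, a compound perfect fifth: a perfect fifth plus an octave.)

perfect 12th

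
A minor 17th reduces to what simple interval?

m3

Take out 2 octaves (14 from the number): 17 − 14 = 3.
Quality carries through unchanged, so the simple form is a minor third.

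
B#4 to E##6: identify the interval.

augmented eleventh

B to E spans four letter names (B-C-D-E), plus an octave: an eleventh.
The perfect eleventh is 17 semitones; here we have 18, one semitone wider: augmented.
(Equivalently, a compound augmented fourth: an augmented fourth plus an octave.)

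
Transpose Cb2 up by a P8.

The letter stays C (same as the start), shifted an octave up.
A perfect octave spans 12 semitones, so from Cb2 the target pitch is Cb3.

Cb3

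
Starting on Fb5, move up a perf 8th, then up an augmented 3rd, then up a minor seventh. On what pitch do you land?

Up a perfect octave from Fb5: Fb6 (12 semitones up).
Up an augmented third from Fb6: A6 (5 semitones up).
Up a minor seventh from A6: G7 (10 semitones up).

G7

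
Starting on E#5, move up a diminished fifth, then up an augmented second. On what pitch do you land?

A diminished fifth up from E#5 is B5.
An augmented second up from B5 is C##6.

C##6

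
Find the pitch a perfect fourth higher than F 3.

B flat 3

The fourth takes the letter from F up to B.
A perfect fourth spans 5 semitones, so from F3 the target pitch is Bb3.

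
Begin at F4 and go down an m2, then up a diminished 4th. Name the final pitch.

Down a minor second from F4: E4 (1 semitone down).
Up a diminished fourth from E4: Ab4 (4 semitones up).

Ab4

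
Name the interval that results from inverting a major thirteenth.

m3

First reduce the compound major thirteenth to its simple form, a major sixth.
Interval numbers invert to sum to nine: 6 + 3 = 9, so a sixth inverts to a third.
Quality inverts too: major becomes minor. That makes the inversion a minor third.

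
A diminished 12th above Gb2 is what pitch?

Dbb4

Counting five letter names plus an octave up from G lands on D.
A diminished twelfth is 18 semitones; 18 semitones up from Gb2 gives Dbb4.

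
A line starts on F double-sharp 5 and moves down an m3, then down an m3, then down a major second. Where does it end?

A minor third down from F##5 is D##5.
Down a minor third from D##5: B##4 (3 semitones down).
A major second down from B##4 is A##4.

A double-sharp 4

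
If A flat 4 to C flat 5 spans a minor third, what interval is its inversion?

major sixth

Inverted interval numbers add to nine, so a third pairs with a sixth (3 + 6 = 9).
The quality also flips — minor becomes major — giving a major sixth.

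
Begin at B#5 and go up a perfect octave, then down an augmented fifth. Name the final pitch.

E6

Up a perfect octave from B#5: B#6 (12 semitones up).
B#6 down an augmented fifth → E6 (8 semitones).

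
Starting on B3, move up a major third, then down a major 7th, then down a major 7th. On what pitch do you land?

Up a major third from B3: D#4 (4 semitones up).
A major seventh down from D#4 is E3.
A major seventh down from E3 is F2.

F2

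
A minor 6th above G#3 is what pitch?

Six letter names up from G: E.
Moving 8 semitones up from G#3 (the size of a minor sixth) reaches E4.

E4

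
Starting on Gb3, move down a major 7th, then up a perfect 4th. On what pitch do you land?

A major seventh down from Gb3 is Abb2.
A perfect fourth up from Abb2 is Dbb3.

Dbb3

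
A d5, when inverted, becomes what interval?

Interval numbers invert to sum to nine: 5 + 4 = 9, so a fifth inverts to a fourth.
And diminished becomes augmented under inversion, so we get an augmented fourth.

augmented fourth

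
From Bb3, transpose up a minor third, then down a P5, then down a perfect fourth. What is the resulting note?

Db3

Up a minor third from Bb3: Db4 (3 semitones up).
Db4 down a perfect fifth → Gb3 (7 semitones).
Down a perfect fourth from Gb3: Db3 (5 semitones down).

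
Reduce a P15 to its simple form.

perfect 8th

Subtracting seven from the interval number removes an octave: 15 − 7 = 8.
So a perfect fifteenth is an octave plus a perfect octave. The quality is unchanged.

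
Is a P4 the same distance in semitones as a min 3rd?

No

5 semitones (perfect fourth) vs 3 semitones (minor third): not equal.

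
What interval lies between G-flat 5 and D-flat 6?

G to D spans five letter names (G-A-B-C-D) — that makes it a fifth of some quality.
Gb5 to Db6 is 7 semitones, matching the perfect fifth exactly, so the quality is perfect.

perfect 5th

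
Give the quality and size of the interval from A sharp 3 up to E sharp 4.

P5

A to E spans five letter names (A-B-C-D-E) — that makes it a fifth of some quality.
Counting semitones, A#3→E#4 is 7, which is the perfect fifth.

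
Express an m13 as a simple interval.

Subtracting seven from the interval number removes an octave: 13 − 7 = 6.
Quality carries through unchanged, so the simple form is a minor sixth.

minor sixth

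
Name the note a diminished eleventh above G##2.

C#4

Counting four letter names plus an octave up from G lands on C.
A diminished eleventh spans 16 semitones, so from G##2 the target pitch is C#4.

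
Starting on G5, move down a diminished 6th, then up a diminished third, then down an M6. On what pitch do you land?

Down a diminished sixth from G5: B#4 (7 semitones down).
A diminished third up from B#4 is D5.
A major sixth down from D5 is F4.

F4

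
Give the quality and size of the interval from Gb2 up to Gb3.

G to G is the same letter name, plus an octave: an octave.
Gb2 to Gb3 is 12 semitones, matching the perfect octave exactly, so the quality is perfect.

perfect octave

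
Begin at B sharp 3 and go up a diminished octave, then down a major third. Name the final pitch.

A diminished octave up from B#3 is B4.
Down a major third from B4: G4 (4 semitones down).

G 4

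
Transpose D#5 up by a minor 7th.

C#6

Seven letter names up from D: C.
A minor seventh spans 10 semitones, so from D#5 the target pitch is C#6.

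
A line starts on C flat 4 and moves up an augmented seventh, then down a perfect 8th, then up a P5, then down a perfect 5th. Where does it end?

An augmented seventh up from Cb4 is B4.
A perfect octave down from B4 is B3.
Up a perfect fifth from B3: F#4 (7 semitones up).
F#4 down a perfect fifth → B3 (7 semitones).

B 3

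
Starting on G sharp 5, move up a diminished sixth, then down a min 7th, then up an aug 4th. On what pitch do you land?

Up a diminished sixth from G#5: Eb6 (7 semitones up).
Eb6 down a minor seventh → F5 (10 semitones).
F5 up an augmented fourth → B5 (6 semitones).

B 5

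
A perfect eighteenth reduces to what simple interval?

perfect 4th

Take out 2 octaves (14 from the number): 18 − 14 = 4.
Quality carries through unchanged, so the simple form is a perfect fourth.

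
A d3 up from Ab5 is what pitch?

Counting three letter names up from A lands on C.
A diminished third is 2 semitones; 2 semitones up from Ab5 gives Cbb6.

Cbb6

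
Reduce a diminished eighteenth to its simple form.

diminished 4th

Take out 2 octaves (14 from the number): 18 − 14 = 4.
That makes a diminished eighteenth a compound diminished fourth — 2 octaves plus a diminished fourth.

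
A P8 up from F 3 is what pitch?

F 4

An octave keeps the letter name F, an octave up from F.
Moving 12 semitones up from F3 (the size of a perfect octave) reaches F4.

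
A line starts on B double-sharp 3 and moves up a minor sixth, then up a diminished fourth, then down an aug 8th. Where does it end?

C 4

Up a minor sixth from B##3: G##4 (8 semitones up).
G##4 up a diminished fourth → C#5 (4 semitones).
Down an augmented octave from C#5: C4 (13 semitones down).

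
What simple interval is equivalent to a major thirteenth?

major 6th

Take out an octave (7 from the number): 13 − 7 = 6.
So a major thirteenth is an octave plus a major sixth. The quality is unchanged.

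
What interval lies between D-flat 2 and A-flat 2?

D to A spans five letter names (D-E-F-G-A) — that makes it a fifth of some quality.
Db2 to Ab2 is 7 semitones, matching the perfect fifth exactly, so the quality is perfect.

perfect fifth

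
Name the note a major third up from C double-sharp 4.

Counting three letter names up from C lands on E.
Moving 4 semitones up from C##4 (the size of a major third) reaches E##4.

E double-sharp 4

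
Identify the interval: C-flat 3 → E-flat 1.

Descending from Cb3 to Eb1 is the same interval as ascending Eb1 to Cb3.
E to C spans six letter names (E-F-G-A-B-C), plus an octave — that makes it a thirteenth of some quality.
At 20 semitones, Eb1→Cb3 falls one short of a major thirteenth: minor.
(Equivalently, a compound minor sixth: a minor sixth plus an octave.)

minor 13th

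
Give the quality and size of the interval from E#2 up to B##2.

E to B spans five letter names (E-F-G-A-B) — that makes it a fifth of some quality.
The perfect fifth is 7 semitones; here we have 8, one semitone wider: augmented.

augmented fifth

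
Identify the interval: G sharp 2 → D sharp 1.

P11

Descending from G#2 to D#1 is the same interval as ascending D#1 to G#2.
D to G spans four letter names (D-E-F-G), plus an octave — that makes it an eleventh of some quality.
D#1 to G#2 is 17 semitones, matching the perfect eleventh exactly, so the quality is perfect.
(Equivalently, a compound perfect fourth: a perfect fourth plus an octave.)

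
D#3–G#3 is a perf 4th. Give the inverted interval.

P5

The rule of nine gives the new number: 9 − 4 = 5, so a fourth becomes a fifth.
The quality also flips — perfect stays perfect — giving a perfect fifth.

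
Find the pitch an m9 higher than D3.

Two letters up from D (plus an octave) reaches E.
A minor ninth is 13 semitones; 13 semitones up from D3 gives Eb4.

Eb4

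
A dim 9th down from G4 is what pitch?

The ninth's letter: G down two letter names plus an octave → F.
A diminished ninth spans 12 semitones, so from G4 the target pitch is F##3.

F##3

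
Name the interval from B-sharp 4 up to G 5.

diminished sixth

B to G spans six letter names (B-C-D-E-F-G) — that makes it a sixth of some quality.
A major sixth would be 9 semitones; B#4 to G5 is 7, two semitones narrower, so the interval is diminished.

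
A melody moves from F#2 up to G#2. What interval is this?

F to G spans two letter names (F-G): a second.
The major second spans 2 semitones, and F#2 to G#2 is exactly 2 semitones — so this is a major second.

major second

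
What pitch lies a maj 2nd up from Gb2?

Two letter names up from G: A.
A major second spans 2 semitones, so from Gb2 the target pitch is Ab2.

Ab2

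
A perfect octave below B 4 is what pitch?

B 3

For an octave the letter name doesn't change: still B, an octave down.
A perfect octave spans 12 semitones, so from B4 the target pitch is B3.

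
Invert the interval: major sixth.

minor third

Interval numbers invert to sum to nine: 6 + 3 = 9, so a sixth inverts to a third.
The quality also flips — major becomes minor — giving a minor third.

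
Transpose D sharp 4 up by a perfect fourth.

Four letter names up from D: G.
A perfect fourth spans 5 semitones, so from D#4 the target pitch is G#4.

G sharp 4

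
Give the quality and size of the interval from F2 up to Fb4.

diminished 15th

F to F is the same letter name, plus 2 octaves — that makes it a fifteenth of some quality.
A perfect fifteenth would be 24 semitones; F2 to Fb4 is 23, one semitone narrower, so the interval is diminished.
(Equivalently, a compound diminished octave: a diminished octave plus an octave.)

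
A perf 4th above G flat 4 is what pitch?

C flat 5

Counting four letter names up from G lands on C.
Moving 5 semitones up from Gb4 (the size of a perfect fourth) reaches Cb5.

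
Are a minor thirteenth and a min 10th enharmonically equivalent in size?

A minor thirteenth is 20 semitones but a minor tenth is 15 semitones — different sizes.

No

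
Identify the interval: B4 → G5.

minor 6th

B to G spans six letter names (B-C-D-E-F-G), so the interval is some kind of sixth.
A major sixth would be 9 semitones, but B4 to G5 is 8 — one semitone narrower, making it a minor sixth.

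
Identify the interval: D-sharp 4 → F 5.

D to F spans three letter names (D-E-F), plus an octave, so the interval is some kind of tenth.
A major tenth would be 16 semitones; D#4 to F5 is 14, two semitones narrower, so the interval is diminished.
(Equivalently, a compound diminished third: a diminished third plus an octave.)

diminished tenth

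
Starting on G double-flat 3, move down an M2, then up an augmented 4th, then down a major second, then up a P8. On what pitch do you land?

A double-flat 4

A major second down from Gbb3 is Fbb3.
An augmented fourth up from Fbb3 is Bbb3.
Bbb3 down a major second → Abb3 (2 semitones).
Up a perfect octave from Abb3: Abb4 (12 semitones up).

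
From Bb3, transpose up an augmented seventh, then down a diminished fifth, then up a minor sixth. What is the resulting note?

B#4

Bb3 up an augmented seventh → A#4 (12 semitones).
A diminished fifth down from A#4 is D##4.
Up a minor sixth from D##4: B#4 (8 semitones up).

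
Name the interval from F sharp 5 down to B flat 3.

A12

Descending from F#5 to Bb3 is the same interval as ascending Bb3 to F#5.
B to F spans five letter names (B-C-D-E-F), plus an octave, so the interval is some kind of twelfth.
The perfect twelfth is 19 semitones; here we have 20, one semitone wider: augmented.
(Equivalently, a compound augmented fifth: an augmented fifth plus an octave.)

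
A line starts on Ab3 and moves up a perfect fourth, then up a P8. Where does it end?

Ab3 up a perfect fourth → Db4 (5 semitones).
Up a perfect octave from Db4: Db5 (12 semitones up).

Db5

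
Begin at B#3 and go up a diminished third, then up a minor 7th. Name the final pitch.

B#3 up a diminished third → D4 (2 semitones).
D4 up a minor seventh → C5 (10 semitones).

C5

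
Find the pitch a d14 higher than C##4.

B5

The fourteenth's letter: C up seven letter names plus an octave → B.
Moving 21 semitones up from C##4 (the size of a diminished fourteenth) reaches B5.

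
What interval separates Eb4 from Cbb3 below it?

augmented tenth

Descending from Eb4 to Cbb3 is the same interval as ascending Cbb3 to Eb4.
C to E spans three letter names (C-D-E), plus an octave — that makes it a tenth of some quality.
A major tenth would be 16 semitones; Cbb3 to Eb4 is 17, one semitone wider, so the interval is augmented.
(Equivalently, a compound augmented third: an augmented third plus an octave.)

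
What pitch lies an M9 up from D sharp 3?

Two letters up from D (plus an octave) reaches E.
Moving 14 semitones up from D#3 (the size of a major ninth) reaches E#4.

E sharp 4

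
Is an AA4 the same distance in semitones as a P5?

Both span 7 semitones: a doubly augmented fourth and a perfect fifth are the same chromatic distance.

Yes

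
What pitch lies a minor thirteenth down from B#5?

D##4

The thirteenth's letter: B down six letter names plus an octave → D.
A minor thirteenth spans 20 semitones, so from B#5 the target pitch is D##4.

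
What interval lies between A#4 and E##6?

A to E spans five letter names (A-B-C-D-E), plus an octave, so the interval is some kind of twelfth.
A#4 to E##6 spans 20 semitones — one semitone wider than the perfect twelfth (19) — giving an augmented twelfth.
(Equivalently, a compound augmented fifth: an augmented fifth plus an octave.)

augmented twelfth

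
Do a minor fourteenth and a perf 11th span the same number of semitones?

A minor fourteenth is 22 semitones but a perfect eleventh is 17 semitones — different sizes.

No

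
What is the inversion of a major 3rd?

m6

Interval numbers invert to sum to nine: 3 + 6 = 9, so a third inverts to a sixth.
The quality also flips — major becomes minor — giving a minor sixth.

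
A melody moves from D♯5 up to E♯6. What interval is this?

D to E spans two letter names (D-E), plus an octave, so the interval is some kind of ninth.
Counting semitones, D#5→E#6 is 14, which is the major ninth.
(Equivalently, a compound major second: a major second plus an octave.)

M9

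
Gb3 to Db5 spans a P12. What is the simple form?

Each octave removed subtracts seven from the number: 12 − 7 = 5.
Quality carries through unchanged, so the simple form is a perfect fifth.

perfect 5th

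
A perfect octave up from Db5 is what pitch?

Db6

The letter stays D (same as the start), shifted an octave up.
A perfect octave is 12 semitones; 12 semitones up from Db5 gives Db6.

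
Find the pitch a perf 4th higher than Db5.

Gb5

Four letter names up from D: G.
Moving 5 semitones up from Db5 (the size of a perfect fourth) reaches Gb5.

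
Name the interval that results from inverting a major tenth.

First reduce the compound major tenth to its simple form, a major third.
Inverted interval numbers add to nine, so a third pairs with a sixth (3 + 6 = 9).
The quality also flips — major becomes minor — giving a minor sixth.

minor sixth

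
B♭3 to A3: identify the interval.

m2

Descending from Bb3 to A3 is the same interval as ascending A3 to Bb3.
A to B spans two letter names (A-B) — that makes it a second of some quality.
A3 to Bb3 is 1 semitone, a half step short of the major second (2), so this is minor.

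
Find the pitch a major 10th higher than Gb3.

Bb4

Three letters up from G (plus an octave) reaches B.
A major tenth is 16 semitones; 16 semitones up from Gb3 gives Bb4.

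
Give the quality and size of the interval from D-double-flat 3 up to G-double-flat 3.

P4

D to G spans four letter names (D-E-F-G) — that makes it a fourth of some quality.
Dbb3 to Gbb3 is 5 semitones, matching the perfect fourth exactly, so the quality is perfect.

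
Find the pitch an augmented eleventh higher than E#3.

The eleventh's letter: E up four letter names plus an octave → A.
An augmented eleventh is 18 semitones; 18 semitones up from E#3 gives A##4.

A##4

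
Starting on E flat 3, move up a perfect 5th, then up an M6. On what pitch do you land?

A perfect fifth up from Eb3 is Bb3.
Bb3 up a major sixth → G4 (9 semitones).

G 4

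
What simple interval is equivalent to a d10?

Subtracting seven from the interval number removes an octave: 10 − 7 = 3.
That makes a diminished tenth a compound diminished third — an octave plus a diminished third.

diminished third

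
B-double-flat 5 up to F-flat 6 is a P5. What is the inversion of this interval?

P4

The rule of nine gives the new number: 9 − 5 = 4, so a fifth becomes a fourth.
And perfect stays perfect under inversion, so we get a perfect fourth.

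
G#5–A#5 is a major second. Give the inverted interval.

Inverted interval numbers add to nine, so a second pairs with a seventh (2 + 7 = 9).
Quality inverts too: major becomes minor. That makes the inversion a minor seventh.

minor seventh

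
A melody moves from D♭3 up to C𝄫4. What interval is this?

diminished seventh

D to C spans seven letter names (D-E-F-G-A-B-C) — that makes it a seventh of some quality.
The major seventh is 11 semitones; here we have 9, two semitones narrower: diminished.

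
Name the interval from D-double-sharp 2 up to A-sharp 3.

D to A spans five letter names (D-E-F-G-A), plus an octave, so the interval is some kind of twelfth.
A perfect twelfth would be 19 semitones; D##2 to A#3 is 18, one semitone narrower, so the interval is diminished.
(Equivalently, a compound diminished fifth: a diminished fifth plus an octave.)

diminished 12th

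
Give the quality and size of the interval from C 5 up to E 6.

major tenth

C to E spans three letter names (C-D-E), plus an octave — that makes it a tenth of some quality.
The major tenth spans 16 semitones, and C5 to E6 is exactly 16 semitones — so this is a major tenth.
(Equivalently, a compound major third: a major third plus an octave.)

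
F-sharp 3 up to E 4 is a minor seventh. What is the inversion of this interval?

major second

The rule of nine gives the new number: 9 − 7 = 2, so a seventh becomes a second.
The quality also flips — minor becomes major — giving a major second.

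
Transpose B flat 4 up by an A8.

B 5

An octave keeps the letter name B, an octave up from B.
An augmented octave is 13 semitones; 13 semitones up from Bb4 gives B5.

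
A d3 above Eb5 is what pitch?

Gbb5

Three letter names up from E: G.
A diminished third is 2 semitones; 2 semitones up from Eb5 gives Gbb5.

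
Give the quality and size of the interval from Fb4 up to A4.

F to A spans three letter names (F-G-A): a third.
Fb4 to A4 spans 5 semitones — one semitone wider than the major third (4) — giving an augmented third.

augmented third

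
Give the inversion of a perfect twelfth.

First reduce the compound perfect twelfth to its simple form, a perfect fifth.
Inverted interval numbers add to nine, so a fifth pairs with a fourth (5 + 4 = 9).
The quality also flips — perfect stays perfect — giving a perfect fourth.

P4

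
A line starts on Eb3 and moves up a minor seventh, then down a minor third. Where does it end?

Bb3

Eb3 up a minor seventh → Db4 (10 semitones).
Down a minor third from Db4: Bb3 (3 semitones down).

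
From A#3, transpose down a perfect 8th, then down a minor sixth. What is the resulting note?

A perfect octave down from A#3 is A#2.
A minor sixth down from A#2 is C##2.

C##2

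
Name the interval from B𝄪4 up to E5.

B to E spans four letter names (B-C-D-E): a fourth.
A perfect fourth would be 5 semitones; B##4 to E5 is 3, two semitones narrower, so the interval is doubly diminished.

doubly diminished fourth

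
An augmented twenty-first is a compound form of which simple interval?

Subtracting seven from the interval number removes an octave: 21 − 14 = 7.
So an augmented twenty-first is 2 octaves plus an augmented seventh. The quality is unchanged.

augmented seventh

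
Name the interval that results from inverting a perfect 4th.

perfect fifth

The rule of nine gives the new number: 9 − 4 = 5, so a fourth becomes a fifth.
The quality also flips — perfect stays perfect — giving a perfect fifth.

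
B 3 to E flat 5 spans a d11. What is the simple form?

Each octave removed subtracts seven from the number: 11 − 7 = 4.
Quality carries through unchanged, so the simple form is a diminished fourth.

d4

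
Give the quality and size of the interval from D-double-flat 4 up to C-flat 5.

major 7th

D to C spans seven letter names (D-E-F-G-A-B-C) — that makes it a seventh of some quality.
Counting semitones, Dbb4→Cb5 is 11, which is the major seventh.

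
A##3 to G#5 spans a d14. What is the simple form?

d7

Each octave removed subtracts seven from the number: 14 − 7 = 7.
That makes a diminished fourteenth a compound diminished seventh — an octave plus a diminished seventh.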